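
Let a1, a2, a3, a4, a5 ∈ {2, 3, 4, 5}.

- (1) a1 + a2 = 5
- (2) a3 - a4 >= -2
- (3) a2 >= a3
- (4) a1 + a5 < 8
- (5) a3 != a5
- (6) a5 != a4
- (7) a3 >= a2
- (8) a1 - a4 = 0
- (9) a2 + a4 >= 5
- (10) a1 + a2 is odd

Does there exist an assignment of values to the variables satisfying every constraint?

Setting (a1, a2, a3, a4, a5) = (3, 2, 2, 3, 4) satisfies everything: constraint 1: a1 + a2 = 5; constraint 2: a3 - a4 = -1; constraint 4: a1 + a5 = 7, and the others follow.

Satisfiable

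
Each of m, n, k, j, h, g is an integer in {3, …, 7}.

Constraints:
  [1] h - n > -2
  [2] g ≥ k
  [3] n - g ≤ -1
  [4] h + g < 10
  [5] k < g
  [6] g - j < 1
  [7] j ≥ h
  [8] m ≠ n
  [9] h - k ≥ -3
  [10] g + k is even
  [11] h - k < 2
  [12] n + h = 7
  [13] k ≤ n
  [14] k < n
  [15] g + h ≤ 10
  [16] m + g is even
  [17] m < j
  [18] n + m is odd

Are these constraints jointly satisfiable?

Take m = 3, n = 4, k = 3, j = 7, h = 3, g = 5. Then constraint 1: h - n = -1; constraint 3: n - g = -1; constraint 4: h + g = 8, and every other listed constraint is also met.

Satisfiable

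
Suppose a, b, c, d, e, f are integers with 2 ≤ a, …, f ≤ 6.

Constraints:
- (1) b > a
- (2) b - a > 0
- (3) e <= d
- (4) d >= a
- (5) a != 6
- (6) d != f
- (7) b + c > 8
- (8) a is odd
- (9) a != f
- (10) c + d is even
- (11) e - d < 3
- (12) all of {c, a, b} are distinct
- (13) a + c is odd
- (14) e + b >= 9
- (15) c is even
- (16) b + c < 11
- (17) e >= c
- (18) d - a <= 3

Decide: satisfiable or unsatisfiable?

Satisfiable

Try a = 3, b = 5, c = 4, d = 4, e = 4, f = 5.
Check constraint 2: b - a = 2; constraint 7: b + c = 9. The remaining constraints are straightforward to verify.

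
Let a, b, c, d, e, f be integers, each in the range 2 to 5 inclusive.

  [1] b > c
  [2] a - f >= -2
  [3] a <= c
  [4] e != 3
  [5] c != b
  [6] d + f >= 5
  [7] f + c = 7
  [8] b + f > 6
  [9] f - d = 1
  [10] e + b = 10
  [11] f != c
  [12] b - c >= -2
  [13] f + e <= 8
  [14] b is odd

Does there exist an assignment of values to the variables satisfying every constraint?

Satisfiable

The assignment a = 2, b = 5, c = 4, d = 2, e = 5, f = 3 works:
  constraint 2 holds since a - f = -1.
  constraint 6 holds since d + f = 5.
The rest check out directly.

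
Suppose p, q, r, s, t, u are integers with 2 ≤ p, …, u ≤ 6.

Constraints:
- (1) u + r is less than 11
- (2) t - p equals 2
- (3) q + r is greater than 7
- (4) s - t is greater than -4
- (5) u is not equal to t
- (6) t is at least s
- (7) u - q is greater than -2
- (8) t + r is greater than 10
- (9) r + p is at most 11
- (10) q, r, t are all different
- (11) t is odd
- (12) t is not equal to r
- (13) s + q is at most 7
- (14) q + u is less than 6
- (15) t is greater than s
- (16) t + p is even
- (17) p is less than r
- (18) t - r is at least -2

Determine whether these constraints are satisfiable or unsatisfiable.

Take p = 3, q = 3, r = 6, s = 2, t = 5, u = 2. Then constraint 1: u + r = 8; constraint 2: t - p = 2; constraint 3: q + r = 9, and every other listed constraint is also met.

Satisfiable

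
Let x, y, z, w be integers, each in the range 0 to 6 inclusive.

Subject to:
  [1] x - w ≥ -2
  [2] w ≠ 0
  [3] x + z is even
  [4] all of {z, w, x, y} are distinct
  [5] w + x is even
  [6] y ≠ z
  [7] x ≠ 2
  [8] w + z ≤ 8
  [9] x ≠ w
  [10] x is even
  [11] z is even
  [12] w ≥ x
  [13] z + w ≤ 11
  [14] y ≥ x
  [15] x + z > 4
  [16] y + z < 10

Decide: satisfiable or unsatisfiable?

Satisfiable

Try x = 0, y = 1, z = 6, w = 2.
Check constraint 1: x - w = -2; constraint 8: w + z = 8. The remaining constraints are straightforward to verify.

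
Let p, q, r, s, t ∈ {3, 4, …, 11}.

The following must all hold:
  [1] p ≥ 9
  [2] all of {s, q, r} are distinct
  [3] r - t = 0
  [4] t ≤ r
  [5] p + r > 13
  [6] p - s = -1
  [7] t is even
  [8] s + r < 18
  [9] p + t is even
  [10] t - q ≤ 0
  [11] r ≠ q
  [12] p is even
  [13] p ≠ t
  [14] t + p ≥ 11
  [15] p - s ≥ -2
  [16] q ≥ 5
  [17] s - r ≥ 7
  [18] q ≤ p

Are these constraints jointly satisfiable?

Take p = 10, q = 6, r = 4, s = 11, t = 4. Then constraint 3: r - t = 0; constraint 5: p + r = 14, and every other listed constraint is also met.

Satisfiable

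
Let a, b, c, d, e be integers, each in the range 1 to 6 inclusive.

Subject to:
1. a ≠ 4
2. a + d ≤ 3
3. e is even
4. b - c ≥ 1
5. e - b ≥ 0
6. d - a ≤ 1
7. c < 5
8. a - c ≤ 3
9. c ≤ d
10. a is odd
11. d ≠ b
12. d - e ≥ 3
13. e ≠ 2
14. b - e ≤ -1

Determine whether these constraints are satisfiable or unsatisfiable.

Constraints 4, 6, 8, 12, and 14 give c − a ≥ -3, a − d ≥ -1, d − e ≥ 3, e − b ≥ 1, b − c ≥ 1.
Adding all 5 inequalities: the left sides telescope to 0, and the right sides sum to (-3) + (-1) + 3 + 1 + 1 = 1. So 0 ≥ 1, which is false.

Unsatisfiable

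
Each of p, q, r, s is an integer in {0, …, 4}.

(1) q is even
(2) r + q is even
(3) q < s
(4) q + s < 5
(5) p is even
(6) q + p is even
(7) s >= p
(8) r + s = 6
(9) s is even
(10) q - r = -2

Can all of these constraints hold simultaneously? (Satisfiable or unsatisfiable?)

Satisfiable

The assignment p = 4, q = 0, r = 2, s = 4 works:
  constraint 4 holds since q + s = 4.
  constraint 8 holds since r + s = 6.
  constraint 10 holds since q - r = -2.
The rest check out directly.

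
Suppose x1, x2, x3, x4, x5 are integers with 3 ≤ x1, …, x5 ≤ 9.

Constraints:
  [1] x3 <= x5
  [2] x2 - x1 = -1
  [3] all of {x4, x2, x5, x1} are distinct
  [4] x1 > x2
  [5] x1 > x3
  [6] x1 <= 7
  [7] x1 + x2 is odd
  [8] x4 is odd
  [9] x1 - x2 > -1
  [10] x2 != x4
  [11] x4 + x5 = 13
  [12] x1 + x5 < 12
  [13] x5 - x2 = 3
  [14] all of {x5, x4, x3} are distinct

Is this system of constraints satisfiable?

Take x1 = 4, x2 = 3, x3 = 3, x4 = 7, x5 = 6. Then constraint 2: x2 - x1 = -1; constraint 9: x1 - x2 = 1; constraint 11: x4 + x5 = 13, and every other listed constraint is also met.

Satisfiable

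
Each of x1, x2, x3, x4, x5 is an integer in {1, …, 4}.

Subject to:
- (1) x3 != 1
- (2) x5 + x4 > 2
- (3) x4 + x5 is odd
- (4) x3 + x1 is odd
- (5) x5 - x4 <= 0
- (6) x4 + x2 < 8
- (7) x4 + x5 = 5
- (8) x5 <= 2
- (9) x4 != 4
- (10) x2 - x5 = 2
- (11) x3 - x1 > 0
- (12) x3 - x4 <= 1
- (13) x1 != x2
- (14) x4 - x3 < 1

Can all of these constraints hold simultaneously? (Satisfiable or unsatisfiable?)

Satisfiable

The assignment x1 = 1, x2 = 4, x3 = 4, x4 = 3, x5 = 2 works:
  constraint 2 holds since x5 + x4 = 5.
  constraint 5 holds since x5 - x4 = -1.
The rest check out directly.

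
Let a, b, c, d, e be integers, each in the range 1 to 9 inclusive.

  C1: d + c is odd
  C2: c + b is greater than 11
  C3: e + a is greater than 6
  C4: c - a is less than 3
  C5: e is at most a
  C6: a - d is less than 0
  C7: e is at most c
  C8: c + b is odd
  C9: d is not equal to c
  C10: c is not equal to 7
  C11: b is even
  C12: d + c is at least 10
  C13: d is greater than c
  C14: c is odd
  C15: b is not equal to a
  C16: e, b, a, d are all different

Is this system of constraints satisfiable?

The assignment a = 5, b = 8, c = 5, d = 6, e = 2 works:
  constraint 2 holds since c + b = 13.
  constraint 3 holds since e + a = 7.
  constraint 4 holds since c - a = 0.
The rest check out directly.

Satisfiable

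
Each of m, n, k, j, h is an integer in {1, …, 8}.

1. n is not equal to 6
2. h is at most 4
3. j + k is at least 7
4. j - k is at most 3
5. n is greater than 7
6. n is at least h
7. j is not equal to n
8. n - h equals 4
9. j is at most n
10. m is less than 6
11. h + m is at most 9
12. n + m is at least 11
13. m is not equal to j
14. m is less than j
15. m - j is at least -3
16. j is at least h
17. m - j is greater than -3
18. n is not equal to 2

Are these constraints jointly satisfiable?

Satisfiable

Take m = 4, n = 8, k = 3, j = 6, h = 4. Then constraint 3: j + k = 9; constraint 4: j - k = 3, and every other listed constraint is also met.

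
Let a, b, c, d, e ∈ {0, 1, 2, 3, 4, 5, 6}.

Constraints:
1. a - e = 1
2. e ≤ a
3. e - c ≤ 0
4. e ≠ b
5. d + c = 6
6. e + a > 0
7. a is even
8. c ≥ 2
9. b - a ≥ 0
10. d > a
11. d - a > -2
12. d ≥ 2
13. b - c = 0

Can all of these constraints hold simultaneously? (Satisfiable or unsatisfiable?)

Satisfiable

Setting (a, b, c, d, e) = (2, 3, 3, 3, 1) satisfies everything: constraint 1: a - e = 1; constraint 3: e - c = -2; constraint 5: d + c = 6, and the others follow.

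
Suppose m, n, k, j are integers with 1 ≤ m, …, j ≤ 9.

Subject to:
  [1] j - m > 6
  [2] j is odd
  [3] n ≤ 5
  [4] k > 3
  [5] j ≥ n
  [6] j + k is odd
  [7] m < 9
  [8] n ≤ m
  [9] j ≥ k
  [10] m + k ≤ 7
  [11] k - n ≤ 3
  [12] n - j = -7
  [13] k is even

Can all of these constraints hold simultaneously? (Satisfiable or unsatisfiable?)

The assignment m = 2, n = 2, k = 4, j = 9 works:
  constraint 1 holds since j - m = 7.
  constraint 10 holds since m + k = 6.
  constraint 11 holds since k - n = 2.
The rest check out directly.

Satisfiable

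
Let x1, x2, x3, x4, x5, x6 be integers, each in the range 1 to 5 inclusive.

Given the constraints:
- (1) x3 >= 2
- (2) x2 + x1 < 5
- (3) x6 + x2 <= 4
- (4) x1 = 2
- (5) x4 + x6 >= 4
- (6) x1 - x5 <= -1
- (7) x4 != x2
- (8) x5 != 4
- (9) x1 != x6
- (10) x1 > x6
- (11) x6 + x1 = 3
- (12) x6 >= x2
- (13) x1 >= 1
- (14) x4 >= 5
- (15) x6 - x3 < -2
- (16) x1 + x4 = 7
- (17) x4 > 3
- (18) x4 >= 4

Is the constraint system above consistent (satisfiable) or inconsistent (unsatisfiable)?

Satisfiable

One satisfying assignment is x1 = 2, x2 = 1, x3 = 5, x4 = 5, x5 = 3, x6 = 1.
For the less obvious constraints — constraint 2: x2 + x1 = 3; constraint 3: x6 + x2 = 2; constraint 5: x4 + x6 = 6 — and the others hold by inspection.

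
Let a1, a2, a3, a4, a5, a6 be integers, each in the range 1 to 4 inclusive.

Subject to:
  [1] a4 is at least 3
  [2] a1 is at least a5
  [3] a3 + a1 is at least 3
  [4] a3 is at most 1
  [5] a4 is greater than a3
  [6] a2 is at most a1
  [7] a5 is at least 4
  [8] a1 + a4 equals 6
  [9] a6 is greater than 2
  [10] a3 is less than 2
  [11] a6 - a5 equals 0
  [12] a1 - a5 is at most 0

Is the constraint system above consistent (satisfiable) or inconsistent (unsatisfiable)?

From constraints 2 and 7: a1 ≥ a5 ≥ 4. From constraint 1: a4 ≥ 3. Hence a1 + a4 ≥ 7. But constraint 8 requires a1 + a4 = 6, and 6 < 7. Contradiction.

Unsatisfiable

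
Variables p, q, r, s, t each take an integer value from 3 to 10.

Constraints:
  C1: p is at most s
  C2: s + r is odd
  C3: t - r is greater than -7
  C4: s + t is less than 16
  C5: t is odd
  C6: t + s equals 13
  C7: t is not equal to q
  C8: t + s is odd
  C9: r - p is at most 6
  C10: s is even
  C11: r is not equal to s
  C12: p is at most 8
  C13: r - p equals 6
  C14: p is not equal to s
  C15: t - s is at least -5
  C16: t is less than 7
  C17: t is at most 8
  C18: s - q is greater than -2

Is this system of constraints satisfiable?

Satisfiable

Try p = 3, q = 9, r = 9, s = 8, t = 5.
Check constraint 3: t - r = -4; constraint 4: s + t = 13. The remaining constraints are straightforward to verify.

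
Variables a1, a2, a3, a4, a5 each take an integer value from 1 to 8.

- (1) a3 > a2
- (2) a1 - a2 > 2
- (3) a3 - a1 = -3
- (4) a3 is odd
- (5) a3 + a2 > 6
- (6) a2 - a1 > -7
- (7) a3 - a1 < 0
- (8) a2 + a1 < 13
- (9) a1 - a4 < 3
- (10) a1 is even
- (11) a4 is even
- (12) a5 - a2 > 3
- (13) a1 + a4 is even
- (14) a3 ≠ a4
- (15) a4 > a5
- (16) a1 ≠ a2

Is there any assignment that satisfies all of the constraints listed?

Satisfiable

Try a1 = 8, a2 = 3, a3 = 5, a4 = 8, a5 = 7.
Check constraint 2: a1 - a2 = 5; constraint 3: a3 - a1 = -3. The remaining constraints are straightforward to verify.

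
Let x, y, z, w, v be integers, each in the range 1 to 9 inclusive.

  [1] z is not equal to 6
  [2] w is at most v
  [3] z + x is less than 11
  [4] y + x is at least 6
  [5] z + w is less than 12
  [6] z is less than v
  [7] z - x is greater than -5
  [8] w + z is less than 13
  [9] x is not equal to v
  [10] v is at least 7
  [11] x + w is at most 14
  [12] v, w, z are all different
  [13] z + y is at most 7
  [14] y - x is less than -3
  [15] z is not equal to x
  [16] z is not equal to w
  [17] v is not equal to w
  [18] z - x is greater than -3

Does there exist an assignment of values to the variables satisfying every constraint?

Setting (x, y, z, w, v) = (5, 1, 3, 7, 8) satisfies everything: constraint 3: z + x = 8; constraint 4: y + x = 6, and the others follow.

Satisfiable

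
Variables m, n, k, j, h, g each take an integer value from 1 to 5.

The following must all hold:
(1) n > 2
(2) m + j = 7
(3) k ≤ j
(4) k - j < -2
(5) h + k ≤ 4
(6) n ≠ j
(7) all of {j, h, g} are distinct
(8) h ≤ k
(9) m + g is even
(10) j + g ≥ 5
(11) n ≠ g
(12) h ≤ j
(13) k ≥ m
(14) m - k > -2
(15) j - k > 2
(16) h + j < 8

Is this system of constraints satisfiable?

Satisfiable

One satisfying assignment is m = 2, n = 4, k = 2, j = 5, h = 1, g = 2.
For the less obvious constraints — constraint 2: m + j = 7; constraint 4: k - j = -3; constraint 5: h + k = 3 — and the others hold by inspection.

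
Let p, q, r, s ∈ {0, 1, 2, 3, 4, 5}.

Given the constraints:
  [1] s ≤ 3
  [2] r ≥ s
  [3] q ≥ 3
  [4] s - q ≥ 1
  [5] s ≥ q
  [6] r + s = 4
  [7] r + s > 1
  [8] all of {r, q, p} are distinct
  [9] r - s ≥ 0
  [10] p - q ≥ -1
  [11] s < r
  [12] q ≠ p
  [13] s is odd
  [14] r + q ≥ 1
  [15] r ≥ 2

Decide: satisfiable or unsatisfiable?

From constraint 15: r ≥ 2. From constraints 3 and 5: s ≥ q ≥ 3. Hence r + s ≥ 5. But constraint 6 requires r + s = 4, and 4 < 5. Contradiction.

Unsatisfiable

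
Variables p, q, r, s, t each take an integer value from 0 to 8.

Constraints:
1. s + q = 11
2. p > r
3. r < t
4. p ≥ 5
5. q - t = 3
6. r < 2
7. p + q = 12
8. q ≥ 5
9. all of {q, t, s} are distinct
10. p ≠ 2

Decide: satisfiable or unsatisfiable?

Try p = 6, q = 6, r = 1, s = 5, t = 3.
Check constraint 1: s + q = 11; constraint 5: q - t = 3; constraint 7: p + q = 12. The remaining constraints are straightforward to verify.

Satisfiable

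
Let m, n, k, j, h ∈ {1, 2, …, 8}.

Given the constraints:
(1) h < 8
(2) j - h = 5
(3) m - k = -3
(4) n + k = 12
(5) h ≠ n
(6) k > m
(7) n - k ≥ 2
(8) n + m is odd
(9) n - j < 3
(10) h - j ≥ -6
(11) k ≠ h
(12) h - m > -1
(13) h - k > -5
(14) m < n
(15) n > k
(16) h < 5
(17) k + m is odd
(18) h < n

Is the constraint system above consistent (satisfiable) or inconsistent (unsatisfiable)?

One satisfying assignment is m = 1, n = 8, k = 4, j = 6, h = 1.
For the less obvious constraints — constraint 2: j - h = 5; constraint 3: m - k = -3 — and the others hold by inspection.

Satisfiable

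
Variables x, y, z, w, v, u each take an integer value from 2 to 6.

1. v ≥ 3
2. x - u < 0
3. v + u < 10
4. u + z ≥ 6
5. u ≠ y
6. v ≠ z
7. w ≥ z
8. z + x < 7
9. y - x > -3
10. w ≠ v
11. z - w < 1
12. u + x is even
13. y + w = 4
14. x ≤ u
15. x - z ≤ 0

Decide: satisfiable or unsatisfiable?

Satisfiable

The assignment x = 2, y = 2, z = 2, w = 2, v = 4, u = 4 works:
  constraint 2 holds since x - u = -2.
  constraint 3 holds since v + u = 8.
The rest check out directly.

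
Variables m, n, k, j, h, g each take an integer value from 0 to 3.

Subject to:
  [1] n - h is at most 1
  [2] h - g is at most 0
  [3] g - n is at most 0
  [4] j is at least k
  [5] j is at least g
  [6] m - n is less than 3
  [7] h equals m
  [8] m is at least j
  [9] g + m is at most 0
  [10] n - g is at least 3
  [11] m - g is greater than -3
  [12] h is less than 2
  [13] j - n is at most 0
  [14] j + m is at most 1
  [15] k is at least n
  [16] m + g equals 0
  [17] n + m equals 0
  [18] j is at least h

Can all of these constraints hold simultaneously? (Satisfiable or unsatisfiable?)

Unsatisfiable

Constraints 1, 2, and 10 give g − h ≥ 0, h − n ≥ -1, n − g ≥ 3.
Adding all 3 inequalities: the left sides telescope to 0, and the right sides sum to 0 + (-1) + 3 = 2. So 0 ≥ 2, which is false.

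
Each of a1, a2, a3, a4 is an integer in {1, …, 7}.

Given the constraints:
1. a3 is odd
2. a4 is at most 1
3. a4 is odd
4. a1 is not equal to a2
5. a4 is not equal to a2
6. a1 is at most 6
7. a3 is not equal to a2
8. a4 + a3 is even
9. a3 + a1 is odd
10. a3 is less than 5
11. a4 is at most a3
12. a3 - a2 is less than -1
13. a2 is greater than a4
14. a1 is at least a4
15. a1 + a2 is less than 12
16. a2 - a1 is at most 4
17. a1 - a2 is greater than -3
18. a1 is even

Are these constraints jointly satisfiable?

Setting (a1, a2, a3, a4) = (4, 6, 3, 1) satisfies everything: constraint 12: a3 - a2 = -3; constraint 15: a1 + a2 = 10; constraint 16: a2 - a1 = 2, and the others follow.

Satisfiable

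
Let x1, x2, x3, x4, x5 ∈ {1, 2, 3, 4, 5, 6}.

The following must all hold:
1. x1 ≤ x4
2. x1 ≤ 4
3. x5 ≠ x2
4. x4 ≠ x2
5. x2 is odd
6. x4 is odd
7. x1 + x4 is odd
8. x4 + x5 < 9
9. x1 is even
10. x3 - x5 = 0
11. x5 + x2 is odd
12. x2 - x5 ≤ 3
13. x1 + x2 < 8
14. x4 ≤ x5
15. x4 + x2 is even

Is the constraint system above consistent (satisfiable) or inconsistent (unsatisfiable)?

The assignment x1 = 2, x2 = 5, x3 = 4, x4 = 3, x5 = 4 works:
  constraint 8 holds since x4 + x5 = 7.
  constraint 10 holds since x3 - x5 = 0.
  constraint 12 holds since x2 - x5 = 1.
The rest check out directly.

Satisfiable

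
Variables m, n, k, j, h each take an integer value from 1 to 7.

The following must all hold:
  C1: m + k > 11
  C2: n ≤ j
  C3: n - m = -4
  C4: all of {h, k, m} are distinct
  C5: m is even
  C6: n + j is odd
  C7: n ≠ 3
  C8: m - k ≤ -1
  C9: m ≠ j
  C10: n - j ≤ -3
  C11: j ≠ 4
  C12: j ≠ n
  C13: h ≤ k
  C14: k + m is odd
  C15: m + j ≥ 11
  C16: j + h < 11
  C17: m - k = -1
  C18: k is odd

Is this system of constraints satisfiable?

Satisfiable

Take m = 6, n = 2, k = 7, j = 7, h = 3. Then constraint 1: m + k = 13; constraint 3: n - m = -4, and every other listed constraint is also met.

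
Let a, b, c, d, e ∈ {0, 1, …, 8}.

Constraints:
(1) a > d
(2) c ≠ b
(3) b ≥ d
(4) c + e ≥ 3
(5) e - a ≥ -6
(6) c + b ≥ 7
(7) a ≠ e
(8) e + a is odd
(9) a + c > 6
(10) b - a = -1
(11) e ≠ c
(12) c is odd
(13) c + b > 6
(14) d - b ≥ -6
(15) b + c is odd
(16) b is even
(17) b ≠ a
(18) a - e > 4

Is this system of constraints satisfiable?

The assignment a = 7, b = 6, c = 1, d = 2, e = 2 works:
  constraint 4 holds since c + e = 3.
  constraint 5 holds since e - a = -5.
The rest check out directly.

Satisfiable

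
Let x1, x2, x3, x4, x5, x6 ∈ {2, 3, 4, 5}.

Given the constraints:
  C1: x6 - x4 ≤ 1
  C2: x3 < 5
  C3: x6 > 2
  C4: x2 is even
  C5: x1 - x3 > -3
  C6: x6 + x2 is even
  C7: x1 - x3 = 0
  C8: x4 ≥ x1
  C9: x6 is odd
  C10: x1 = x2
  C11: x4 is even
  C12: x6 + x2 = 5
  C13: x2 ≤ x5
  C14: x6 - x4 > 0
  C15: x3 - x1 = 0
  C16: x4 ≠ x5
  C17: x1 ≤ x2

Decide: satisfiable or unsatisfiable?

Unsatisfiable

Constraint 9 makes x6 odd and constraint 4 makes x2 even, so x6 + x2 must be odd. Constraint 6 says x6 + x2 is even — contradiction.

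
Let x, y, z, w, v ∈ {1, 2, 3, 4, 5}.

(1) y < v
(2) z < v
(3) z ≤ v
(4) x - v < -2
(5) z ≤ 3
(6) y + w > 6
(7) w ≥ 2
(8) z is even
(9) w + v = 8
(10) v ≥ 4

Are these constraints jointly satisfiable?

The assignment x = 2, y = 4, z = 2, w = 3, v = 5 works:
  constraint 4 holds since x - v = -3.
  constraint 6 holds since y + w = 7.
The rest check out directly.

Satisfiable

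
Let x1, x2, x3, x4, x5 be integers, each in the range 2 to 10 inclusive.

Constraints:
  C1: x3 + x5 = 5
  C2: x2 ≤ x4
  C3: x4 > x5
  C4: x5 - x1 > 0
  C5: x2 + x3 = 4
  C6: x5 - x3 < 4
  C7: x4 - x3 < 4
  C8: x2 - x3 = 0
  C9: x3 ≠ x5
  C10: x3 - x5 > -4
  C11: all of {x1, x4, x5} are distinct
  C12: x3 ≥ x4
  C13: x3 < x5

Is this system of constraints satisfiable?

Constraints 3, 12, and 13 give x4 ≤ x3, x3 < x5, x5 < x4. Chaining: x4 ≤ x3 < x5 < x4, which forces x4 < x4 — impossible.

Unsatisfiable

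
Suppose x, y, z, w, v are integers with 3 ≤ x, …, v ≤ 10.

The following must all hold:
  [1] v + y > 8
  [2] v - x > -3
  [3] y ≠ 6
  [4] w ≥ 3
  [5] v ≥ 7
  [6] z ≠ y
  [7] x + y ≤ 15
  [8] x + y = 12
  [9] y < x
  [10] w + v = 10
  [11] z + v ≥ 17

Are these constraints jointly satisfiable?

Try x = 9, y = 3, z = 10, w = 3, v = 7.
Check constraint 1: v + y = 10; constraint 2: v - x = -2. The remaining constraints are straightforward to verify.

Satisfiable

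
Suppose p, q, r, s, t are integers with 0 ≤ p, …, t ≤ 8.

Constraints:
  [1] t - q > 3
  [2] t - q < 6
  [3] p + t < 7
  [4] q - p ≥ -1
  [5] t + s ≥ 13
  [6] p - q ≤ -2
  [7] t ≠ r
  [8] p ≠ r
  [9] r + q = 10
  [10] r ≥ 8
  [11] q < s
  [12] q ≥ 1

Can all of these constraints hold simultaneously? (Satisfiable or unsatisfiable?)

Setting (p, q, r, s, t) = (0, 2, 8, 7, 6) satisfies everything: constraint 1: t - q = 4; constraint 2: t - q = 4, and the others follow.

Satisfiable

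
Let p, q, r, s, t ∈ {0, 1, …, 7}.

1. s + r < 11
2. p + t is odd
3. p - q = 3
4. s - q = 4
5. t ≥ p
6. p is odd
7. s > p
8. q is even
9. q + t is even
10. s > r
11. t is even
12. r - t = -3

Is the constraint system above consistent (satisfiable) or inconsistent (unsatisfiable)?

Setting (p, q, r, s, t) = (5, 2, 3, 6, 6) satisfies everything: constraint 1: s + r = 9; constraint 3: p - q = 3; constraint 4: s - q = 4, and the others follow.

Satisfiable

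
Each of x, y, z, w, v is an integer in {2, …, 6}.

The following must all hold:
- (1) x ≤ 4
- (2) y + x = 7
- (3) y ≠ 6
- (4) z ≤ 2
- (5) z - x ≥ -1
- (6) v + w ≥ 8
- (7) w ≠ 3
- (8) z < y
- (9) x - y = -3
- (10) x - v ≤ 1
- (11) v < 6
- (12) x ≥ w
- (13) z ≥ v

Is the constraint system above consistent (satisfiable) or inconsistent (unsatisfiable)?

Unsatisfiable

From constraints 4 and 13: v ≤ z ≤ 2. From constraints 1 and 12: w ≤ x ≤ 4. Hence v + w ≤ 6. But constraint 6 requires v + w ≥ 8, and 8 > 6. Contradiction.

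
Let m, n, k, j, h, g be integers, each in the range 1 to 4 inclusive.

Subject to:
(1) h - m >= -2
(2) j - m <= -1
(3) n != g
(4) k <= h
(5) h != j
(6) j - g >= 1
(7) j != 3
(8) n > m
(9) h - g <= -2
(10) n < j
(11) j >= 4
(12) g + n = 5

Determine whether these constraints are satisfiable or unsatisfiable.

Constraints 1, 2, 6, and 9 give g − h ≥ 2, h − m ≥ -2, m − j ≥ 1, j − g ≥ 1.
Adding all 4 inequalities: the left sides telescope to 0, and the right sides sum to 2 + (-2) + 1 + 1 = 2. So 0 ≥ 2, which is false.

Unsatisfiable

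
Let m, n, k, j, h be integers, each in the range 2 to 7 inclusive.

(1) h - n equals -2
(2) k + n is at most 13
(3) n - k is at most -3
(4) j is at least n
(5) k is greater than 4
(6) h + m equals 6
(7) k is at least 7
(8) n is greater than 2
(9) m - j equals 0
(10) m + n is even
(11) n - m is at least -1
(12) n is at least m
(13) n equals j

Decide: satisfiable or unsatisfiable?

The assignment m = 4, n = 4, k = 7, j = 4, h = 2 works:
  constraint 1 holds since h - n = -2.
  constraint 2 holds since k + n = 11.
The rest check out directly.

Satisfiable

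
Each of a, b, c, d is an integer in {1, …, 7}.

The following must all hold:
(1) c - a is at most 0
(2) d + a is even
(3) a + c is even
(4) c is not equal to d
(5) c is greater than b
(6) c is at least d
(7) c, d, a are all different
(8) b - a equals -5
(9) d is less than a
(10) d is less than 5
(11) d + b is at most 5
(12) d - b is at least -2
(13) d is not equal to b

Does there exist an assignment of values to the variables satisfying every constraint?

Take a = 7, b = 2, c = 5, d = 3. Then constraint 1: c - a = -2; constraint 8: b - a = -5, and every other listed constraint is also met.

Satisfiable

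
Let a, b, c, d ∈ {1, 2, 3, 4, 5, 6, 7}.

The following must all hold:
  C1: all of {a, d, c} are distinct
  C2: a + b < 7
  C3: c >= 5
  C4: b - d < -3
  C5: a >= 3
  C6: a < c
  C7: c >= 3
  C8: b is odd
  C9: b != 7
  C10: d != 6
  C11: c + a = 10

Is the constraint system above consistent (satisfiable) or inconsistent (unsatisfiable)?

Satisfiable

The assignment a = 4, b = 1, c = 6, d = 7 works:
  constraint 2 holds since a + b = 5.
  constraint 4 holds since b - d = -6.
The rest check out directly.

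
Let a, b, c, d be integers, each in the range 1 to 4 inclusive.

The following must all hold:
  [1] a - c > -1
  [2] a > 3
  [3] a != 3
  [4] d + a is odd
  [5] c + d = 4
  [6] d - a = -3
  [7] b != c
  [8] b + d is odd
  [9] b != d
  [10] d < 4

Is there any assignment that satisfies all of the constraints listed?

Take a = 4, b = 2, c = 3, d = 1. Then constraint 1: a - c = 1; constraint 5: c + d = 4, and every other listed constraint is also met.

Satisfiable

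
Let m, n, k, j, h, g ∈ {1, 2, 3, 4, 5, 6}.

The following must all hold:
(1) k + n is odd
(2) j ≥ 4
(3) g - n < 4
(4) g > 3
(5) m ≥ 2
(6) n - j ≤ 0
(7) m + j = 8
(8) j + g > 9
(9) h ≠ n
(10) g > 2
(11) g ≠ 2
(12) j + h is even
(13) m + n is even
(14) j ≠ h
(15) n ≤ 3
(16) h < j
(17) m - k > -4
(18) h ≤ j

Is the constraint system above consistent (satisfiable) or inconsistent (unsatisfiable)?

Take m = 3, n = 3, k = 6, j = 5, h = 1, g = 5. Then constraint 3: g - n = 2; constraint 6: n - j = -2; constraint 7: m + j = 8, and every other listed constraint is also met.

Satisfiable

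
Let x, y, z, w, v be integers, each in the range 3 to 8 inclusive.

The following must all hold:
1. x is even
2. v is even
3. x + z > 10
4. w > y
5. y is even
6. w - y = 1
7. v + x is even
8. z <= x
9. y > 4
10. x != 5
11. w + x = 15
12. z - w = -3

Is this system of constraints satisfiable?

Try x = 8, y = 6, z = 4, w = 7, v = 4.
Check constraint 3: x + z = 12; constraint 6: w - y = 1; constraint 11: w + x = 15. The remaining constraints are straightforward to verify.

Satisfiable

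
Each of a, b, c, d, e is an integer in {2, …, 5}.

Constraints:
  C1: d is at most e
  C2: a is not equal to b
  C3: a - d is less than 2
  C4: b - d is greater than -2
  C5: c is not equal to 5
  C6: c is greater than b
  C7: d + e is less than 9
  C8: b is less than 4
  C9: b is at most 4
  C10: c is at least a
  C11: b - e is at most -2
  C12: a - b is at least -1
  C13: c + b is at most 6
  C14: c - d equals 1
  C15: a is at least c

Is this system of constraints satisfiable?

Satisfiable

Setting (a, b, c, d, e) = (4, 2, 4, 3, 4) satisfies everything: constraint 3: a - d = 1; constraint 4: b - d = -1, and the others follow.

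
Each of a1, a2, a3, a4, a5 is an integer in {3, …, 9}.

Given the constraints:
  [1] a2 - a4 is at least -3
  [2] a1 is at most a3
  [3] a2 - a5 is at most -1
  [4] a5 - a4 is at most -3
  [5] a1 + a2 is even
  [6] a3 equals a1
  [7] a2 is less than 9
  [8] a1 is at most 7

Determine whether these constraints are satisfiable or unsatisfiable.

Constraints 1, 3, and 4 give a2 − a4 ≥ -3, a4 − a5 ≥ 3, a5 − a2 ≥ 1.
Adding all 3 inequalities: the left sides telescope to 0, and the right sides sum to (-3) + 3 + 1 = 1. So 0 ≥ 1, which is false.

Unsatisfiable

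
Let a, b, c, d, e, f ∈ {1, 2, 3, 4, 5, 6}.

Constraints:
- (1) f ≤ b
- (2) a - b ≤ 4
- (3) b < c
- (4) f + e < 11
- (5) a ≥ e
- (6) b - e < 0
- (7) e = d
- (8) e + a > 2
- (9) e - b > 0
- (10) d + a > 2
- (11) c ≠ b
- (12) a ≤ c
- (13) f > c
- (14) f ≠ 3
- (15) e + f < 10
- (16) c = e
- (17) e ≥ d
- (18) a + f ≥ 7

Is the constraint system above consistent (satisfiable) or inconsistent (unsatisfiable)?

Constraints 1, 5, 9, 12, and 13 give f ≤ b, b < e, e ≤ a, a ≤ c, c < f. Chaining: f ≤ b < e ≤ a ≤ c < f, which forces f < f — impossible.

Unsatisfiable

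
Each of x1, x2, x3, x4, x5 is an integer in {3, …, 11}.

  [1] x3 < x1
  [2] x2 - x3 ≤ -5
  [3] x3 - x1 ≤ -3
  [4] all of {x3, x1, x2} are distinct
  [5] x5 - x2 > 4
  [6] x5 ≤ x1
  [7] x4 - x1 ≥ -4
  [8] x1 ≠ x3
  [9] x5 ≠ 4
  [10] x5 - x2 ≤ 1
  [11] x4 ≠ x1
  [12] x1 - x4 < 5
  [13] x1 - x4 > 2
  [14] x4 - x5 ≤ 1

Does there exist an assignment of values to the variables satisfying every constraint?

Unsatisfiable

Constraints 2, 3, 7, 10, and 14 give x4 − x1 ≥ -4, x1 − x3 ≥ 3, x3 − x2 ≥ 5, x2 − x5 ≥ -1, x5 − x4 ≥ -1.
Adding all 5 inequalities: the left sides telescope to 0, and the right sides sum to (-4) + 3 + 5 + (-1) + (-1) = 2. So 0 ≥ 2, which is false.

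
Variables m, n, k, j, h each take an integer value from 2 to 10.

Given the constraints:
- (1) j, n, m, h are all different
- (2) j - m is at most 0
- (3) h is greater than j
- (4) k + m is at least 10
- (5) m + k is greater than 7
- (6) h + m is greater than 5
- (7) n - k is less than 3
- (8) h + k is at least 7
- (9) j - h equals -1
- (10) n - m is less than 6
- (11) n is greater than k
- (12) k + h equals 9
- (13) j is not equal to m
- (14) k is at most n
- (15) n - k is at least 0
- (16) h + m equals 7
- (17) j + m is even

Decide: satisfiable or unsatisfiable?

Try m = 4, n = 8, k = 6, j = 2, h = 3.
Check constraint 2: j - m = -2; constraint 4: k + m = 10; constraint 5: m + k = 10. The remaining constraints are straightforward to verify.

Satisfiable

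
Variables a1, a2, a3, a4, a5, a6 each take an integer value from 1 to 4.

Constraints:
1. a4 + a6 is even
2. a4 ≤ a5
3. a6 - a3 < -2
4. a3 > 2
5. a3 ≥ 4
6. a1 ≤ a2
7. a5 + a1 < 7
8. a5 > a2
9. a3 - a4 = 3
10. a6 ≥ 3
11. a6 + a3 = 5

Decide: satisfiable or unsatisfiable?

From constraint 10: a6 ≥ 3. From constraint 5: a3 ≥ 4. Hence a6 + a3 ≥ 7. But constraint 11 requires a6 + a3 = 5, and 5 < 7. Contradiction.

Unsatisfiable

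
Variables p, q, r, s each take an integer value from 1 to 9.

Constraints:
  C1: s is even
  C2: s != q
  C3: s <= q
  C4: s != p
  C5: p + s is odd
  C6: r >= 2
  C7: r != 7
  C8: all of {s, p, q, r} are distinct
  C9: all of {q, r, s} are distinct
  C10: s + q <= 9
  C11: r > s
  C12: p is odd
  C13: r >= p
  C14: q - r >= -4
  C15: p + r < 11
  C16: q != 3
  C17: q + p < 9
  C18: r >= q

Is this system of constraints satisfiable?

Try p = 3, q = 4, r = 6, s = 2.
Check constraint 10: s + q = 6; constraint 14: q - r = -2. The remaining constraints are straightforward to verify.

Satisfiable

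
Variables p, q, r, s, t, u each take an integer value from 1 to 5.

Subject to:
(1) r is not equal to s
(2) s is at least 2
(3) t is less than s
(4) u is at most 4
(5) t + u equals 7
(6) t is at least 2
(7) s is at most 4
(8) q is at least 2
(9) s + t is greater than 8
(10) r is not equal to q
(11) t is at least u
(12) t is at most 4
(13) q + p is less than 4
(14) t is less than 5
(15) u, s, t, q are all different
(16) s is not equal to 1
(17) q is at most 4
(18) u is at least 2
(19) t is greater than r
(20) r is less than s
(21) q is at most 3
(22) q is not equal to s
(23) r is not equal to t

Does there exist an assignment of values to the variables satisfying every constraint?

Constraints 2, 4, 6, 7, 8, 12, 17, and 18 confine each of u, s, t, q to the 3 values {2, …, 4}.
Constraint 15 requires all 4 of them to be distinct, but only 3 values are available — impossible by the pigeonhole principle.

Unsatisfiable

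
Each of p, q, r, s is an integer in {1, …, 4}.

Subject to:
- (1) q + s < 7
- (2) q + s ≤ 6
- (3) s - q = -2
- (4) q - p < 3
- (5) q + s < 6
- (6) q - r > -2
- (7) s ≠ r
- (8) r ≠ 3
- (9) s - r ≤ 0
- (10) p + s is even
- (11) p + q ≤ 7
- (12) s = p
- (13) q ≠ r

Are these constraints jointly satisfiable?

Setting (p, q, r, s) = (1, 3, 2, 1) satisfies everything: constraint 1: q + s = 4; constraint 2: q + s = 4; constraint 3: s - q = -2, and the others follow.

Satisfiable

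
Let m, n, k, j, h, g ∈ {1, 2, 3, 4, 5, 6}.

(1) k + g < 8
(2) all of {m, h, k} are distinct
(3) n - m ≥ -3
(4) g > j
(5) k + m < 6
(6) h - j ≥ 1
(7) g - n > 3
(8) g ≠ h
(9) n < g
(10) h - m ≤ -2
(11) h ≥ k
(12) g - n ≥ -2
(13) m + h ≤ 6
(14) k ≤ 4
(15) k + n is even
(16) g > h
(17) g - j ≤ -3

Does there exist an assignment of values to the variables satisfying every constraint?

Constraints 3, 6, 10, 12, and 17 give n − m ≥ -3, m − h ≥ 2, h − j ≥ 1, j − g ≥ 3, g − n ≥ -2.
Adding all 5 inequalities: the left sides telescope to 0, and the right sides sum to (-3) + 2 + 1 + 3 + (-2) = 1. So 0 ≥ 1, which is false.

Unsatisfiable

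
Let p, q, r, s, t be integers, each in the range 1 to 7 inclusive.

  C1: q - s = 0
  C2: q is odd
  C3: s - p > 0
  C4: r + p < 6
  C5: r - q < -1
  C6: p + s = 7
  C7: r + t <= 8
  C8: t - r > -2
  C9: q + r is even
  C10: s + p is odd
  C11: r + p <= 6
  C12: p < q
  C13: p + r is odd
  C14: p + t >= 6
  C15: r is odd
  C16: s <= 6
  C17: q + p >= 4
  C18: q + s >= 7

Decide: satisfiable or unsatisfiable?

Setting (p, q, r, s, t) = (2, 5, 3, 5, 4) satisfies everything: constraint 1: q - s = 0; constraint 3: s - p = 3, and the others follow.

Satisfiable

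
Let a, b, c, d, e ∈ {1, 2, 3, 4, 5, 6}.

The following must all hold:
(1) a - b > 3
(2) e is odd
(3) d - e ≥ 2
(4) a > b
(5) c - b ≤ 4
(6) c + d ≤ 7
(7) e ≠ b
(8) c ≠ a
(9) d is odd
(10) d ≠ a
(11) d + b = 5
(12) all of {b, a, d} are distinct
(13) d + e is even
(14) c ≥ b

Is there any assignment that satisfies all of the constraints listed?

Satisfiable

The assignment a = 6, b = 2, c = 4, d = 3, e = 1 works:
  constraint 1 holds since a - b = 4.
  constraint 3 holds since d - e = 2.
  constraint 5 holds since c - b = 2.
The rest check out directly.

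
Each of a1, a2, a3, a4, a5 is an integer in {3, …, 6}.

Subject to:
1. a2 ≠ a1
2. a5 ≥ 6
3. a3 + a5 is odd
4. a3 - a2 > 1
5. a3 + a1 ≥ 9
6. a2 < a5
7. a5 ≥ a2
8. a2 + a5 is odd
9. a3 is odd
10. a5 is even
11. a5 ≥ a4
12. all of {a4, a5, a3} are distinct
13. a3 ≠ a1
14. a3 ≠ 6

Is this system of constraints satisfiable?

The assignment a1 = 4, a2 = 3, a3 = 5, a4 = 4, a5 = 6 works:
  constraint 4 holds since a3 - a2 = 2.
  constraint 5 holds since a3 + a1 = 9.
  constraint 12 holds since values 4, 6, 5 are distinct.
The rest check out directly.

Satisfiable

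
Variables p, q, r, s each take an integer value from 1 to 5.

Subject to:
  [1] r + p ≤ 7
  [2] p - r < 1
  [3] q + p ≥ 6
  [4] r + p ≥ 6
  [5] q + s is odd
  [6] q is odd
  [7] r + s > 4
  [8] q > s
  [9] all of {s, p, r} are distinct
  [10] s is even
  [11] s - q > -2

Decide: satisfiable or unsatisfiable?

Satisfiable

One satisfying assignment is p = 3, q = 3, r = 4, s = 2.
For the less obvious constraints — constraint 1: r + p = 7; constraint 2: p - r = -1 — and the others hold by inspection.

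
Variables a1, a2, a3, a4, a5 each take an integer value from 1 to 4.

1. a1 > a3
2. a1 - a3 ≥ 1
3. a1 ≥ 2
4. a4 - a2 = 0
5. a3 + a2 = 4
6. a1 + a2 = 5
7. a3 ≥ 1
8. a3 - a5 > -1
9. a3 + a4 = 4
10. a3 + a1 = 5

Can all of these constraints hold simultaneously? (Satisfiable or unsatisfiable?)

Setting (a1, a2, a3, a4, a5) = (3, 2, 2, 2, 2) satisfies everything: constraint 2: a1 - a3 = 1; constraint 4: a4 - a2 = 0; constraint 5: a3 + a2 = 4, and the others follow.

Satisfiable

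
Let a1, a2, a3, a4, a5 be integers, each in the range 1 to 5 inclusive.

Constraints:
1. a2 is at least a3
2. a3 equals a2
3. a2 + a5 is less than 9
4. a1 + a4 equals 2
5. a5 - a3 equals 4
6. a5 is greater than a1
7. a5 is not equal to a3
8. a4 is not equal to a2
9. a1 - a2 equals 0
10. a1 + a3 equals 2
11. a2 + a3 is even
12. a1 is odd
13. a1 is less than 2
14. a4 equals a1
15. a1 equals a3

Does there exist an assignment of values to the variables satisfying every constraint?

Unsatisfiable

From constraints 2, 14, and 15, a4 = a1 = a3 = a2, so a4 = a2. But constraint 8 says a4 ≠ a2. Contradiction.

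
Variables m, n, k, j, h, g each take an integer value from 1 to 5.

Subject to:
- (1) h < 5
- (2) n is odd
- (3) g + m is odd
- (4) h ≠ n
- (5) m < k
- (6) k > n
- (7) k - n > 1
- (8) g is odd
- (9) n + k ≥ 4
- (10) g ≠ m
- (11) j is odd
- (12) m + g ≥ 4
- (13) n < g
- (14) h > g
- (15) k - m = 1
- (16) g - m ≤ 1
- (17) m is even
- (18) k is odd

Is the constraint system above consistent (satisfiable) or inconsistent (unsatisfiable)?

Take m = 2, n = 1, k = 3, j = 5, h = 4, g = 3. Then constraint 7: k - n = 2; constraint 9: n + k = 4, and every other listed constraint is also met.

Satisfiable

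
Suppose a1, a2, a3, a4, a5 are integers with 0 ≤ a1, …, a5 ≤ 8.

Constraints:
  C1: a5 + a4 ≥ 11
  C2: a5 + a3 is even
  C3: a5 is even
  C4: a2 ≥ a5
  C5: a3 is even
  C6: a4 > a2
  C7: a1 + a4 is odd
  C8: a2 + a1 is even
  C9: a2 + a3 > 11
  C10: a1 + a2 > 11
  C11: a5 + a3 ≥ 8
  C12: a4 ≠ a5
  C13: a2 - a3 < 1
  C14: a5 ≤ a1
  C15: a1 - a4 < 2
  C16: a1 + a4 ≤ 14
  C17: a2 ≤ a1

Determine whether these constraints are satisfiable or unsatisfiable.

The assignment a1 = 6, a2 = 6, a3 = 6, a4 = 7, a5 = 4 works:
  constraint 1 holds since a5 + a4 = 11.
  constraint 9 holds since a2 + a3 = 12.
  constraint 10 holds since a1 + a2 = 12.
The rest check out directly.

Satisfiable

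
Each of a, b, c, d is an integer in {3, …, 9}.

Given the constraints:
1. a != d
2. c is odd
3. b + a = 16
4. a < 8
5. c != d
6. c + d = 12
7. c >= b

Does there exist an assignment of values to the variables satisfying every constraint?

Satisfiable

The assignment a = 7, b = 9, c = 9, d = 3 works:
  constraint 3 holds since b + a = 16.
  constraint 6 holds since c + d = 12.
The rest check out directly.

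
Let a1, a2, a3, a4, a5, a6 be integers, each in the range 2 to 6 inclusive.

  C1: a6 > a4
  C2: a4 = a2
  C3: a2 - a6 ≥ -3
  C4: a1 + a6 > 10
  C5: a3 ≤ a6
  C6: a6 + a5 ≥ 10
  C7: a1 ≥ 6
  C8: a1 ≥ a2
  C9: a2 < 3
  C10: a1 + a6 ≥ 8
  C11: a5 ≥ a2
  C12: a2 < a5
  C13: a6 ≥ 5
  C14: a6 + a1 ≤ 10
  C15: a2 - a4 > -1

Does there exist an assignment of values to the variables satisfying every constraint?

From constraint 13: a6 ≥ 5. From constraint 7: a1 ≥ 6. Hence a6 + a1 ≥ 11. But constraint 14 requires a6 + a1 ≤ 10, and 10 < 11. Contradiction.

Unsatisfiable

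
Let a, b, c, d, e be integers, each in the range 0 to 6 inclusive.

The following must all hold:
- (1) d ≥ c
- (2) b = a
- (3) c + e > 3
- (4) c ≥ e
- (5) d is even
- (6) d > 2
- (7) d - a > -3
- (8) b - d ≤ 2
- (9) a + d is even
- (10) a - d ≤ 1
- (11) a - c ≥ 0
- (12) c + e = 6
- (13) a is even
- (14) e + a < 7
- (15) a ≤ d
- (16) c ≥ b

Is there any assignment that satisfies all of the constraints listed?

Satisfiable

Try a = 6, b = 6, c = 6, d = 6, e = 0.
Check constraint 3: c + e = 6; constraint 7: d - a = 0; constraint 8: b - d = 0. The remaining constraints are straightforward to verify.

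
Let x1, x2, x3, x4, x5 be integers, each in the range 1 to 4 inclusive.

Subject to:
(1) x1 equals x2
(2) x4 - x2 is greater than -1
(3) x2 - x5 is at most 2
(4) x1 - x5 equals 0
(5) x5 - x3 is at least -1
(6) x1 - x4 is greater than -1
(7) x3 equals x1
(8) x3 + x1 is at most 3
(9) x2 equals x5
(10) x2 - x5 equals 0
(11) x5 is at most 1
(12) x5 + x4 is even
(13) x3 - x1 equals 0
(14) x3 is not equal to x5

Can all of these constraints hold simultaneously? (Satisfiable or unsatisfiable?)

From constraints 1, 7, and 9, x3 = x1 = x2 = x5, so x3 = x5. But constraint 14 says x3 ≠ x5. Contradiction.

Unsatisfiable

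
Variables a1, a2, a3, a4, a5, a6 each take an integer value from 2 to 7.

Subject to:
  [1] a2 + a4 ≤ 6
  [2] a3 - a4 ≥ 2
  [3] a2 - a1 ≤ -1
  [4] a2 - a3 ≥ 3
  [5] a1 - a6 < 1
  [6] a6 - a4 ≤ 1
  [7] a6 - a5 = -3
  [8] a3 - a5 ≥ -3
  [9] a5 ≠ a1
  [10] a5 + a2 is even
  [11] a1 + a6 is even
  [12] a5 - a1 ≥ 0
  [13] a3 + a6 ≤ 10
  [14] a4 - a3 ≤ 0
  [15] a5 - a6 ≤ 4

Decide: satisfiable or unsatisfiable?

Constraints 2, 3, 4, 6, 12, and 15 give a3 − a4 ≥ 2, a4 − a6 ≥ -1, a6 − a5 ≥ -4, a5 − a1 ≥ 0, a1 − a2 ≥ 1, a2 − a3 ≥ 3.
Adding all 6 inequalities: the left sides telescope to 0, and the right sides sum to 2 + (-1) + (-4) + 0 + 1 + 3 = 1. So 0 ≥ 1, which is false.

Unsatisfiable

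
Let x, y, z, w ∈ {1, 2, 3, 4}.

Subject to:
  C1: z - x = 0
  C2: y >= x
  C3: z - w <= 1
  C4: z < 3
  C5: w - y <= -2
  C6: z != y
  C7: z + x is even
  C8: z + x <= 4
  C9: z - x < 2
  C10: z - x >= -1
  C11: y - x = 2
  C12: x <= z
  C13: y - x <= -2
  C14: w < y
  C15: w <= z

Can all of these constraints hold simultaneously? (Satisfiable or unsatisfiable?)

Unsatisfiable

Constraints 3, 5, 10, and 13 give y − w ≥ 2, w − z ≥ -1, z − x ≥ -1, x − y ≥ 2.
Adding all 4 inequalities: the left sides telescope to 0, and the right sides sum to 2 + (-1) + (-1) + 2 = 2. So 0 ≥ 2, which is false.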